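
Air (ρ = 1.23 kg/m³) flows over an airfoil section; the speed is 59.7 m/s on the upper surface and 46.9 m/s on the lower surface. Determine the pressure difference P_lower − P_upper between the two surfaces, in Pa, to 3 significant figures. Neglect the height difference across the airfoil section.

ΔP = 839 Pa

The pressure is lower where the speed is higher: ΔP = ½ρ(v_up² − v_low²).
ΔP = ½·1.23·(59.7² − 46.9²) = 839 Pa.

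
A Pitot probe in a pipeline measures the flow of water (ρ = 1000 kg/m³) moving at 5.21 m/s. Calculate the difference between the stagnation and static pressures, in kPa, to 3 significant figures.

The dynamic pressure equals the rise in static pressure at the stagnation point: ΔP = ½ρv².
ΔP = ½·1000·5.21² = 13600 Pa.

ΔP ≈ 13.6 kPa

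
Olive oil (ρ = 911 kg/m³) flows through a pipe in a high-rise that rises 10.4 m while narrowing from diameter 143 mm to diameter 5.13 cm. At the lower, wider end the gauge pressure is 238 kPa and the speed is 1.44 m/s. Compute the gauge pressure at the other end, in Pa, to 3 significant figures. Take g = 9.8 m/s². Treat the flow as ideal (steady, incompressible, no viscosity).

89100 Pa

The volume flow rate is constant, so v₂ = (A₁/A₂)v₁ = (161/20.7)·1.44 = 11.2 m/s.
Applying Bernoulli between the two ends and solving for P₂: P₂ = P₁ + ½ρ(v₁² − v₂²) − ρgΔh.
P₂ = 238000 + ½·911·(1.44² − 11.2²) − 911·9.8·(+10.4) = 238000 + (-56100) − (92800) = 89100 Pa.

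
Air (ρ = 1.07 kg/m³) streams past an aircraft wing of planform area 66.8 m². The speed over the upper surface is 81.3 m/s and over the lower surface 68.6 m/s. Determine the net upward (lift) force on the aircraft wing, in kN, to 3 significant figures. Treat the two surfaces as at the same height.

68.0 kN

The faster flow above has the lower pressure; Bernoulli (same height) gives ΔP = ½ρ(v_up² − v_low²).
ΔP = ½·1.07·(81.3² − 68.6²) = 1020 Pa.
Lift = ΔP · A = 1020 × 66.8 = 68000 N.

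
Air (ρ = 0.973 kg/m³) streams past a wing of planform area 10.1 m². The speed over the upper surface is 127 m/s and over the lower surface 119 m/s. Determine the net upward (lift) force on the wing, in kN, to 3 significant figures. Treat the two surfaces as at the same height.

With equal heights on the two surfaces, Bernoulli gives P_lower − P_upper = ½ρ(v_upper² − v_lower²).
ΔP = ½·0.973·(127² − 119²) = 957 Pa.
Lift = ΔP · A = 957 × 10.1 = 9670 N.

9.67 kN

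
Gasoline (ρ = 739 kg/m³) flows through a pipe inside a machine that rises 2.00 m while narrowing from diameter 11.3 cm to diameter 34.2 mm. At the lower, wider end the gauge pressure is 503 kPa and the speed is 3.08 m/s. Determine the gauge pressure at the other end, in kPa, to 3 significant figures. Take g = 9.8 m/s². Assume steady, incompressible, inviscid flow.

P₂ ≈ 74.3 kPa

By continuity, v₂ = v₁·A₁/A₂ = 3.08·(100/9.19) = 33.6 m/s.
Applying Bernoulli between the two ends and solving for P₂: P₂ = P₁ + ½ρ(v₁² − v₂²) − ρgΔh.
P₂ = 503000 + ½·739·(3.08² − 33.6²) − 739·9.8·(+2.00) = 503000 + (-414000) − (14500) = 74300 Pa.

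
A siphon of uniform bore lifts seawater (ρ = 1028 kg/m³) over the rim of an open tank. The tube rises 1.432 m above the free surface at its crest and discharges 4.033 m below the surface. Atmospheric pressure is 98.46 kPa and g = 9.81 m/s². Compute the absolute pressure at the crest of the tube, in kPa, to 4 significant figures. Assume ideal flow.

P_top = 43.35 kPa

Bernoulli surface→outlet gives ½v² = g·h_out, so v = √(2·9.81·4.033) = 8.895 m/s.
With constant cross-section the crest speed equals v; applying Bernoulli from the surface up to the crest, P_top = P_atm − ½ρv² − ρg·h_top.
P_top = 98460 − ½·1028·8.895² − 1028·9.81·1.432 = 43350 Pa.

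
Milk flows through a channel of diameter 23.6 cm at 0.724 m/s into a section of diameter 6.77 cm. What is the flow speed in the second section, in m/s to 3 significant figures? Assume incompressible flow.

Continuity gives A₁v₁ = A₂v₂, so v₂ = (437 cm²)/(36.0 cm²) × 0.724 m/s = 8.80 m/s.

v₂ ≈ 8.80 m/s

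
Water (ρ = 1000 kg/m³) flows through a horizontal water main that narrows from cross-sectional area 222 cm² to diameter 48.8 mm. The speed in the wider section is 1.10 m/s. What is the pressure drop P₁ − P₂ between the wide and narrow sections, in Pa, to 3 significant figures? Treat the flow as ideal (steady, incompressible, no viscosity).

84600 Pa

Continuity gives A₁v₁ = A₂v₂, so v₂ = (222 cm²)/(18.7 cm²) × 1.10 m/s = 13.1 m/s.
Bernoulli (h₁ = h₂): P₁ − P₂ = ½ρ(v₂² − v₁²).
P₁ − P₂ = ½·1000·(13.1² − 1.10²) = ½·1000·169 = 84600 Pa.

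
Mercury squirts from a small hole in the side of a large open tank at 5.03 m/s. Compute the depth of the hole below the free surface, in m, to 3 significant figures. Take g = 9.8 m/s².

Torricelli: v = √(2gh), so h = v²/(2g).
h = 5.03²/(2·9.8) = 25.3/19.60 = 1.29 m.

h ≈ 1.29 m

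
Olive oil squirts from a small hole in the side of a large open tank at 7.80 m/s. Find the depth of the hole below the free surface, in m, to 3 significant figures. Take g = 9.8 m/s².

3.10 m

For a small hole in a large open tank, ½v² = gh, giving h = v²/(2g).
h = 7.80²/(2·9.8) = 60.8/19.60 = 3.10 m.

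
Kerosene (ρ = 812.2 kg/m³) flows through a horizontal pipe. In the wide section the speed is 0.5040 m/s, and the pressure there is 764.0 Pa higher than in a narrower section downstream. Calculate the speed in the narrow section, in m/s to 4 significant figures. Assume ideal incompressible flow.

v₂ ≈ 1.461 m/s

With h₁ = h₂, rearranging Bernoulli gives v₂ = √(v₁² + 2ΔP/ρ).
v₂ = √(0.5040² + 2·764.0/812.2) = √(0.2540 + 1.881) = 1.461 m/s.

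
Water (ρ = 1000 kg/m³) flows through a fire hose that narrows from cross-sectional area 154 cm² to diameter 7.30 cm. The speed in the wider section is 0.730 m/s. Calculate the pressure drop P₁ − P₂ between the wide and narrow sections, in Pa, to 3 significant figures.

ΔP ≈ 3340 Pa

By continuity, v₂ = v₁·A₁/A₂ = 0.730·(154/41.9) = 2.69 m/s.
Bernoulli (h₁ = h₂): P₁ − P₂ = ½ρ(v₂² − v₁²).
P₁ − P₂ = ½·1000·(2.69² − 0.730²) = ½·1000·6.68 = 3340 Pa.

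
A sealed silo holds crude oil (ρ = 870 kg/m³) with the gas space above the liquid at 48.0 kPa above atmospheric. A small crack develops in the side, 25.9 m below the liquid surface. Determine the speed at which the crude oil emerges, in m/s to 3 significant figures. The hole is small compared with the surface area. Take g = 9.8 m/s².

Take point 1 at the surface (v₁ ≈ 0) and point 2 at the hole (at atmospheric pressure). Bernoulli: P₁ + ρg h = P_atm + ½ρv₂².
With P₁ − P_atm = 48000 Pa, v₂ = √(2gh + 2ΔP/ρ) = √(2·9.8·25.9 + 2·48000/870) = 24.9 m/s.

v ≈ 24.9 m/s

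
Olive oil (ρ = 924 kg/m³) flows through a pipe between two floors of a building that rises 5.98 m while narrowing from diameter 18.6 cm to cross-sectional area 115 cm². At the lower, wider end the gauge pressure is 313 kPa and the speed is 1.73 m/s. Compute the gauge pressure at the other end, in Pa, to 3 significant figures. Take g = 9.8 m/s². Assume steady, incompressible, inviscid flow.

253000 Pa

Mass conservation (A₁v₁ = A₂v₂) gives v₂ = 1.73 × 272/115 = 4.09 m/s.
Applying Bernoulli between the two ends and solving for P₂: P₂ = P₁ + ½ρ(v₁² − v₂²) − ρgΔh.
P₂ = 313000 + ½·924·(1.73² − 4.09²) − 924·9.8·(+5.98) = 313000 + (-6340) − (54200) = 253000 Pa.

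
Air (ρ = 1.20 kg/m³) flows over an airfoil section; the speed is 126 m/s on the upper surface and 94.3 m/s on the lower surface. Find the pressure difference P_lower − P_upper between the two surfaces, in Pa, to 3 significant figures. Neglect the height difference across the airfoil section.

With negligible Δh, P + ½ρv² is constant, so P_low − P_up = ½ρ(v_up² − v_low²).
ΔP = ½·1.20·(126² − 94.3²) = 4190 Pa.

4190 Pa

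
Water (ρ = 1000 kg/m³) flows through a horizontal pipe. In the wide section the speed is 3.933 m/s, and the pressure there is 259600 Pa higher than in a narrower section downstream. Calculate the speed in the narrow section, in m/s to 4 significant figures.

23.12 m/s

Horizontal Bernoulli: P₁ + ½ρv₁² = P₂ + ½ρv₂², so v₂² = v₁² + 2(P₁ − P₂)/ρ.
v₂ = √(3.933² + 2·259600/1000) = √(15.47 + 519.2) = 23.12 m/s.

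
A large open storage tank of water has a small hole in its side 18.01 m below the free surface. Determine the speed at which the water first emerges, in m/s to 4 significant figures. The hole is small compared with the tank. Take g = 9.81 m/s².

Bernoulli from surface to hole (P equal, v_surface ≈ 0): v = √(2gh) = √(2×9.81×18.01) = 18.80 m/s.

v ≈ 18.80 m/s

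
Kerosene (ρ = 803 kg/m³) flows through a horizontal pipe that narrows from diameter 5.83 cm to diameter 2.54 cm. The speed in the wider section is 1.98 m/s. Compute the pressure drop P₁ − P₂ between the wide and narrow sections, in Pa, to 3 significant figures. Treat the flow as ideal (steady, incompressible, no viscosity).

By continuity, v₂ = v₁·A₁/A₂ = 1.98·(26.7/5.07) = 10.4 m/s.
The pipe is horizontal, so Bernoulli reduces to P₁ + ½ρv₁² = P₂ + ½ρv₂².
P₁ − P₂ = ½·803·(10.4² − 1.98²) = ½·803·105 = 42100 Pa.

ΔP ≈ 42100 Pa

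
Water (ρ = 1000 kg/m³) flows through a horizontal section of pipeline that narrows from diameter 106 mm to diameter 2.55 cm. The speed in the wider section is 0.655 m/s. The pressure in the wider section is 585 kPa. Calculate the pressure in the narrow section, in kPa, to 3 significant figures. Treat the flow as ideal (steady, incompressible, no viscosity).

Mass conservation (A₁v₁ = A₂v₂) gives v₂ = 0.655 × 88.2/5.11 = 11.3 m/s.
Bernoulli (h₁ = h₂): P₁ − P₂ = ½ρ(v₂² − v₁²).
P₂ = P₁ − ½ρ(v₂² − v₁²) = 585000 − ½·1000·(11.3² − 0.655²) = 585000 − 63800 = 521000 Pa.

P₂ ≈ 521 kPa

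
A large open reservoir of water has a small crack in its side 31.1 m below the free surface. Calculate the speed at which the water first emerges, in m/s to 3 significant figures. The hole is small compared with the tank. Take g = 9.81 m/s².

The surface is effectively still and both ends are open, so ½v² = gh and v = √(2·9.81·31.1) = 24.7 m/s.

v = 24.7 m/s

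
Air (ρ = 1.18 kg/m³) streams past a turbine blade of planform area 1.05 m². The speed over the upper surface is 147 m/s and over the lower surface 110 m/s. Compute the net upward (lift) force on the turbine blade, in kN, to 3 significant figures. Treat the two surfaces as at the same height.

F ≈ 5.89 kN

From P + ½ρv² = const at equal height, P_low − P_up = ½ρ(v_up² − v_low²).
ΔP = ½·1.18·(147² − 110²) = 5610 Pa.
Lift = ΔP · A = 5610 × 1.05 = 5890 N.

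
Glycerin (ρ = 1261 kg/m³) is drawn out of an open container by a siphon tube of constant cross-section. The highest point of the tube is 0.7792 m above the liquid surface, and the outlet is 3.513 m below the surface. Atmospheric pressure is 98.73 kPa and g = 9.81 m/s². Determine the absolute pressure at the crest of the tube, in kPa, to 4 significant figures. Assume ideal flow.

P_top ≈ 45.63 kPa

Bernoulli surface→outlet gives ½v² = g·h_out, so v = √(2·9.81·3.513) = 8.302 m/s.
Continuity keeps v the same throughout the tube; from surface to crest, P_atm + 0 = P_top + ½ρv² + ρg·h_top.
P_top = 98730 − ½·1261·8.302² − 1261·9.81·0.7792 = 45630 Pa.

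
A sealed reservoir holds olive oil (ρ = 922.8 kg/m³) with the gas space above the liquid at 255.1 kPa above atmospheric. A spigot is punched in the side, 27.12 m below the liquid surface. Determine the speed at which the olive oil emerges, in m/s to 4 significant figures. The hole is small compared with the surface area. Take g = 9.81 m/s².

Take point 1 at the surface (v₁ ≈ 0) and point 2 at the hole (at atmospheric pressure). Bernoulli: P₁ + ρg h = P_atm + ½ρv₂².
With P₁ − P_atm = 255100 Pa, v₂ = √(2gh + 2ΔP/ρ) = √(2·9.81·27.12 + 2·255100/922.8) = 32.94 m/s.

32.94 m/s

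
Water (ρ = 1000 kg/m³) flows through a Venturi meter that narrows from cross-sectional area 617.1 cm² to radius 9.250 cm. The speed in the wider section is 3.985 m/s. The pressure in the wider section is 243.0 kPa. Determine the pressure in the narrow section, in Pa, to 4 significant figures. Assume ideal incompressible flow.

Mass conservation (A₁v₁ = A₂v₂) gives v₂ = 3.985 × 617.1/268.8 = 9.149 m/s.
Along the horizontal streamline, P + ½ρv² is constant.
P₂ = P₁ − ½ρ(v₂² − v₁²) = 243000 − ½·1000·(9.149² − 3.985²) = 243000 − 33910 = 209100 Pa.

P₂ = 209100 Pa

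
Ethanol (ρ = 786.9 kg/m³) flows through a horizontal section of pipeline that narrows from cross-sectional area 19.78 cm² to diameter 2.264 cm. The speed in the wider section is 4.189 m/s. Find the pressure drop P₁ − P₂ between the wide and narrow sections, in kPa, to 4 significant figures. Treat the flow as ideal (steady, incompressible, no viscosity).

ΔP ≈ 159.8 kPa

The volume flow rate is constant, so v₂ = (A₁/A₂)v₁ = (19.78/4.026)·4.189 = 20.58 m/s.
Bernoulli (h₁ = h₂): P₁ − P₂ = ½ρ(v₂² − v₁²).
P₁ − P₂ = ½·786.9·(20.58² − 4.189²) = ½·786.9·406.1 = 159800 Pa.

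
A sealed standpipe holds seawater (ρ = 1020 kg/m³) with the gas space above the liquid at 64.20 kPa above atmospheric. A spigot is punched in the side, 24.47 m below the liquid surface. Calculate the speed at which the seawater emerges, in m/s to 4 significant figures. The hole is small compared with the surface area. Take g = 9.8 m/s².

Take point 1 at the surface (v₁ ≈ 0) and point 2 at the hole (at atmospheric pressure). Bernoulli: P₁ + ρg h = P_atm + ½ρv₂².
With P₁ − P_atm = 64200 Pa, v₂ = √(2gh + 2ΔP/ρ) = √(2·9.8·24.47 + 2·64200/1020) = 24.61 m/s.

v = 24.61 m/s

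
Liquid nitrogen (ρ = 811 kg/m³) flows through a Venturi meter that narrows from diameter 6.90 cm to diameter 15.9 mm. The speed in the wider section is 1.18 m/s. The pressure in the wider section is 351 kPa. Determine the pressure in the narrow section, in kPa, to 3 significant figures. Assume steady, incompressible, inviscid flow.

P₂ ≈ 151 kPa

The volume flow rate is constant, so v₂ = (A₁/A₂)v₁ = (37.4/1.99)·1.18 = 22.2 m/s.
Bernoulli (h₁ = h₂): P₁ − P₂ = ½ρ(v₂² − v₁²).
P₂ = P₁ − ½ρ(v₂² − v₁²) = 351000 − ½·811·(22.2² − 1.18²) = 351000 − 200000 = 151000 Pa.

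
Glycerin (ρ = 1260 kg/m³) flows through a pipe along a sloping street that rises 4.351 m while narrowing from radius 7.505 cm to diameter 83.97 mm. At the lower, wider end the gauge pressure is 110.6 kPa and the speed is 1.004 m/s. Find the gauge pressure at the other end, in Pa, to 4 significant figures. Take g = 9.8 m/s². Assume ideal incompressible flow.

Mass conservation (A₁v₁ = A₂v₂) gives v₂ = 1.004 × 177.0/55.38 = 3.208 m/s.
Energy conservation along the streamline gives P₂ = P₁ − ½ρ(v₂² − v₁²) − ρg(h₂ − h₁).
P₂ = 110600 + ½·1260·(1.004² − 3.208²) − 1260·9.8·(+4.351) = 110600 + (-5849) − (53730) = 51030 Pa.

P₂ = 51030 Pa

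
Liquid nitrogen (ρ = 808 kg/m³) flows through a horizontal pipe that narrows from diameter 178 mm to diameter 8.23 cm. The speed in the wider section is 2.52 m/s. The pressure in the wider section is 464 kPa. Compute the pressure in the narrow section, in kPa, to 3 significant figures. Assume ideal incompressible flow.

The volume flow rate is constant, so v₂ = (A₁/A₂)v₁ = (249/53.2)·2.52 = 11.8 m/s.
Along the horizontal streamline, P + ½ρv² is constant.
P₂ = P₁ − ½ρ(v₂² − v₁²) = 464000 − ½·808·(11.8² − 2.52²) = 464000 − 53600 = 410000 Pa.

P₂ = 410 kPa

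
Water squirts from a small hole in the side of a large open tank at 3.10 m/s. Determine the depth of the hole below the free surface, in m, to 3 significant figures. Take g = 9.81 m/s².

h = 0.490 m

Inverting v = √(2gh) gives h = v² / 2g.
h = 3.10²/(2·9.81) = 9.61/19.62 = 0.490 m.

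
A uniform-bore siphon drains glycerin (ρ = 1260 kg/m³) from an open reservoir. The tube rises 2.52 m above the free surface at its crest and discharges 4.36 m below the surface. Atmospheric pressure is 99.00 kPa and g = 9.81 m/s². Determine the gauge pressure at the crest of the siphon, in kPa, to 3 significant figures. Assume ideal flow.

P_gauge = -85.0 kPa

From the surface to the outlet (both open to atmosphere, surface at rest): v = √(2g·h_out) = √(2·9.81·4.36) = 9.25 m/s.
With constant cross-section the crest speed equals v; applying Bernoulli from the surface up to the crest, P_top = P_atm − ½ρv² − ρg·h_top.
P_top = 99000 − ½·1260·9.25² − 1260·9.81·2.52 = 14000 Pa. So P_gauge = P_top − P_atm = -85000 Pa.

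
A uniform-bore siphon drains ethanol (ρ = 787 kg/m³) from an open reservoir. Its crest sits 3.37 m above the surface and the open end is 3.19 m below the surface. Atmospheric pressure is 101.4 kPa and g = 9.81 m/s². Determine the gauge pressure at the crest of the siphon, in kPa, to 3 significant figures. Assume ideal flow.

-50.6 kPa

From the surface to the outlet (both open to atmosphere, surface at rest): v = √(2g·h_out) = √(2·9.81·3.19) = 7.91 m/s.
Continuity keeps v the same throughout the tube; from surface to crest, P_atm + 0 = P_top + ½ρv² + ρg·h_top.
P_top = 101400 − ½·787·7.91² − 787·9.81·3.37 = 50800 Pa. So P_gauge = P_top − P_atm = -50600 Pa.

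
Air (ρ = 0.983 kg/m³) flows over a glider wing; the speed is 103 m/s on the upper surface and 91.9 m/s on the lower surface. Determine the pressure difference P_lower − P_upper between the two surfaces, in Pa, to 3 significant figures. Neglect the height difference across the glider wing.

Bernoulli (same height): P_lower − P_upper = ½ρ(v_upper² − v_lower²).
ΔP = ½·0.983·(103² − 91.9²) = 1060 Pa.

ΔP = 1060 Pa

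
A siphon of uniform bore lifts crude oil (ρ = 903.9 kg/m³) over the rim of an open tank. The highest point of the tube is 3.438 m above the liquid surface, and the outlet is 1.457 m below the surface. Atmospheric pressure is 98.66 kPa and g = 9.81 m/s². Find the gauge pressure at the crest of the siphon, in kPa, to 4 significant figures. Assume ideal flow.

Bernoulli surface→outlet gives ½v² = g·h_out, so v = √(2·9.81·1.457) = 5.347 m/s.
The bore is uniform, so the speed at the crest is the same v. Bernoulli surface→crest: P_atm = P_top + ½ρv² + ρg·h_top.
P_top = 98660 − ½·903.9·5.347² − 903.9·9.81·3.438 = 55250 Pa. So P_gauge = P_top − P_atm = -43410 Pa.

P_gauge ≈ -43.41 kPa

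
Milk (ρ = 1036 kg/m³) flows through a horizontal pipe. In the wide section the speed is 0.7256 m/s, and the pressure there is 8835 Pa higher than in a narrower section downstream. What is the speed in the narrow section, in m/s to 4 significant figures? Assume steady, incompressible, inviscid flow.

v₂ ≈ 4.193 m/s

Horizontal Bernoulli: P₁ + ½ρv₁² = P₂ + ½ρv₂², so v₂² = v₁² + 2(P₁ − P₂)/ρ.
v₂ = √(0.7256² + 2·8835/1036) = √(0.5265 + 17.06) = 4.193 m/s.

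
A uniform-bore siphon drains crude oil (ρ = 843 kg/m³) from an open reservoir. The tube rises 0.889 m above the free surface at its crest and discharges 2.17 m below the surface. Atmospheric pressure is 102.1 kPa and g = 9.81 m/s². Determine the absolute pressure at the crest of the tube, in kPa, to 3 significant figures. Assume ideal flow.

The outlet speed comes from Torricelli: v = √(2g·2.17) = 6.52 m/s.
Continuity keeps v the same throughout the tube; from surface to crest, P_atm + 0 = P_top + ½ρv² + ρg·h_top.
P_top = 102100 − ½·843·6.52² − 843·9.81·0.889 = 76800 Pa.

76.8 kPa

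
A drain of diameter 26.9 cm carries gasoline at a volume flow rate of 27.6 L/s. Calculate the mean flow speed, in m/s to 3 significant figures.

v ≈ 0.486 m/s

Q = 27.6 L/s = 0.0276 m³/s.
v = Q/A = 0.0276 / 0.0568 = 0.486 m/s.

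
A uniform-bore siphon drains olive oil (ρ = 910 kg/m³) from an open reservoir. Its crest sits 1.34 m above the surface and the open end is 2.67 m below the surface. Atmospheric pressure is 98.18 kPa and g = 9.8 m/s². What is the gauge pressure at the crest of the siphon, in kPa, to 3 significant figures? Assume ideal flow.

Bernoulli surface→outlet gives ½v² = g·h_out, so v = √(2·9.8·2.67) = 7.23 m/s.
Continuity keeps v the same throughout the tube; from surface to crest, P_atm + 0 = P_top + ½ρv² + ρg·h_top.
P_top = 98180 − ½·910·7.23² − 910·9.8·1.34 = 62400 Pa. So P_gauge = P_top − P_atm = -35800 Pa.

P_gauge ≈ -35.8 kPa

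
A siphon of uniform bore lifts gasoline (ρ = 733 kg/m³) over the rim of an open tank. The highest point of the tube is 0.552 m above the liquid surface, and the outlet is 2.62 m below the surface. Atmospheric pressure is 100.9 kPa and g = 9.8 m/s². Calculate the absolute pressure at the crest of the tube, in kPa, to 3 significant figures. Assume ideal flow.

The outlet speed comes from Torricelli: v = √(2g·2.62) = 7.17 m/s.
With constant cross-section the crest speed equals v; applying Bernoulli from the surface up to the crest, P_top = P_atm − ½ρv² − ρg·h_top.
P_top = 100900 − ½·733·7.17² − 733·9.8·0.552 = 78100 Pa.

P_top ≈ 78.1 kPa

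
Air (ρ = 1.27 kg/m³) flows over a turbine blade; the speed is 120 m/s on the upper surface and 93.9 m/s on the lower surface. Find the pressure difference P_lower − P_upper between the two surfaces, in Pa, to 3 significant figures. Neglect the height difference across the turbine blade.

ΔP ≈ 3550 Pa

With negligible Δh, P + ½ρv² is constant, so P_low − P_up = ½ρ(v_up² − v_low²).
ΔP = ½·1.27·(120² − 93.9²) = 3550 Pa.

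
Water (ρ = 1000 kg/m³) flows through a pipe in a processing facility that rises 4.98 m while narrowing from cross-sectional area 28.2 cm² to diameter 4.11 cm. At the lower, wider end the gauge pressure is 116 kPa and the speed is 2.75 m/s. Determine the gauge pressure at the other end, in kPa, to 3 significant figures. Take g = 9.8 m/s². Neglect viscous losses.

53.9 kPa

Continuity gives A₁v₁ = A₂v₂, so v₂ = (28.2 cm²)/(13.3 cm²) × 2.75 m/s = 5.85 m/s.
Bernoulli: P₁ + ½ρv₁² + ρg h₁ = P₂ + ½ρv₂² + ρg h₂, so P₂ = P₁ + ½ρ(v₁² − v₂²) − ρg(h₂ − h₁).
P₂ = 116000 + ½·1000·(2.75² − 5.85²) − 1000·9.8·(+4.98) = 116000 + (-13300) − (48800) = 53900 Pa.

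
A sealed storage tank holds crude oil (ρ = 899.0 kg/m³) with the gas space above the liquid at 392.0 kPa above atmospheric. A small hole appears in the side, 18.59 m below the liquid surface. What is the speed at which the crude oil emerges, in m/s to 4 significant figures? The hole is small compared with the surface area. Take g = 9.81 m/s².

v = 35.17 m/s

Take point 1 at the surface (v₁ ≈ 0) and point 2 at the hole (at atmospheric pressure). Bernoulli: P₁ + ρg h = P_atm + ½ρv₂².
With P₁ − P_atm = 392000 Pa, v₂ = √(2gh + 2ΔP/ρ) = √(2·9.81·18.59 + 2·392000/899.0) = 35.17 m/s.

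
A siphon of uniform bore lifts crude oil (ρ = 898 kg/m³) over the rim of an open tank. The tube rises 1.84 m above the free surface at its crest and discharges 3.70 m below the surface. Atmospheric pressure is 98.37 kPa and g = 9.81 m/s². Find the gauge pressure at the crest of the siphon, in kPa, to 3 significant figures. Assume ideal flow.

P_gauge = -48.8 kPa

The outlet speed comes from Torricelli: v = √(2g·3.70) = 8.52 m/s.
Continuity keeps v the same throughout the tube; from surface to crest, P_atm + 0 = P_top + ½ρv² + ρg·h_top.
P_top = 98370 − ½·898·8.52² − 898·9.81·1.84 = 49600 Pa. So P_gauge = P_top − P_atm = -48800 Pa.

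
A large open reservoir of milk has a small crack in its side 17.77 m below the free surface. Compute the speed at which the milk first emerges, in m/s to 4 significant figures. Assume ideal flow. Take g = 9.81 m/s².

Torricelli's result v = √(2gh) gives v = √(2·9.81·17.77) = 18.67 m/s.

v ≈ 18.67 m/s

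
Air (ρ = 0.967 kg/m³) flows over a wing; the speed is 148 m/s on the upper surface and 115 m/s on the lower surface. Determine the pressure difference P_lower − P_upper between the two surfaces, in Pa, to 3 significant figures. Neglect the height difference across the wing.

ΔP = 4200 Pa

With negligible Δh, P + ½ρv² is constant, so P_low − P_up = ½ρ(v_up² − v_low²).
ΔP = ½·0.967·(148² − 115²) = 4200 Pa.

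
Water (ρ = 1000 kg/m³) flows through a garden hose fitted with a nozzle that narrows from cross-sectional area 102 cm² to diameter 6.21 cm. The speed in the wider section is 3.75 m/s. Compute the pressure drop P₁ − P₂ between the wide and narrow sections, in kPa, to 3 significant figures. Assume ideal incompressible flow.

ΔP = 72.7 kPa

By continuity, v₂ = v₁·A₁/A₂ = 3.75·(102/30.3) = 12.6 m/s.
Along the horizontal streamline, P + ½ρv² is constant.
P₁ − P₂ = ½·1000·(12.6² − 3.75²) = ½·1000·145 = 72700 Pa.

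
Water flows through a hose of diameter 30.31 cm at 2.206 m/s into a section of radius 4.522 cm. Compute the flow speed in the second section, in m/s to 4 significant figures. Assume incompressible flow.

24.78 m/s

Continuity gives A₁v₁ = A₂v₂, so v₂ = (721.5 cm²)/(64.24 cm²) × 2.206 m/s = 24.78 m/s.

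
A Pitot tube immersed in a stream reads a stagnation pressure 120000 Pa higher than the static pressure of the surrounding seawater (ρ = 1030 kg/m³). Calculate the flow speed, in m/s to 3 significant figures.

15.3 m/s

Bernoulli between the free stream and the stagnation point: ½ρv² = P_stag − P_static.
v = √(2ΔP/ρ) = √(2·120000/1030) = 15.3 m/s.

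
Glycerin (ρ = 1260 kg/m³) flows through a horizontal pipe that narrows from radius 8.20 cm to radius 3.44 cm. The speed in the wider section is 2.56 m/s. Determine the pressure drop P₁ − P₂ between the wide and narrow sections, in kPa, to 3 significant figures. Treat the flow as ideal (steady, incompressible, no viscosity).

By continuity, v₂ = v₁·A₁/A₂ = 2.56·(211/37.2) = 14.5 m/s.
Along the horizontal streamline, P + ½ρv² is constant.
P₁ − P₂ = ½·1260·(14.5² − 2.56²) = ½·1260·205 = 129000 Pa.

ΔP ≈ 129 kPa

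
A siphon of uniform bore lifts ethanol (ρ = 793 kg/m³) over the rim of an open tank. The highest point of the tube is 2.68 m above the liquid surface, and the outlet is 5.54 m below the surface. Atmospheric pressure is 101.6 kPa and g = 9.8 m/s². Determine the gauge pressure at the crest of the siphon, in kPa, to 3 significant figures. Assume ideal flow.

-63.9 kPa

Bernoulli surface→outlet gives ½v² = g·h_out, so v = √(2·9.8·5.54) = 10.4 m/s.
Continuity keeps v the same throughout the tube; from surface to crest, P_atm + 0 = P_top + ½ρv² + ρg·h_top.
P_top = 101600 − ½·793·10.4² − 793·9.8·2.68 = 37700 Pa. So P_gauge = P_top − P_atm = -63900 Pa.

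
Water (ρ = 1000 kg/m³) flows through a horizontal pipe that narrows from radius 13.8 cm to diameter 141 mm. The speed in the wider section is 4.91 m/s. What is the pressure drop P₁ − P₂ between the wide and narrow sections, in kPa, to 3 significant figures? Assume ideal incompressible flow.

Continuity gives A₁v₁ = A₂v₂, so v₂ = (598 cm²)/(156 cm²) × 4.91 m/s = 18.8 m/s.
Along the horizontal streamline, P + ½ρv² is constant.
P₁ − P₂ = ½·1000·(18.8² − 4.91²) = ½·1000·330 = 165000 Pa.

ΔP = 165 kPa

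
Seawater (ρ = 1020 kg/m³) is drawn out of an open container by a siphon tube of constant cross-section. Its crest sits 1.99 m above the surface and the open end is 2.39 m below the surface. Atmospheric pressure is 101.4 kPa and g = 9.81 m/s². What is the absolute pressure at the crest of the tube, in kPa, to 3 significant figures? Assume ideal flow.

P_top = 57.6 kPa

From the surface to the outlet (both open to atmosphere, surface at rest): v = √(2g·h_out) = √(2·9.81·2.39) = 6.85 m/s.
With constant cross-section the crest speed equals v; applying Bernoulli from the surface up to the crest, P_top = P_atm − ½ρv² − ρg·h_top.
P_top = 101400 − ½·1020·6.85² − 1020·9.81·1.99 = 57600 Pa.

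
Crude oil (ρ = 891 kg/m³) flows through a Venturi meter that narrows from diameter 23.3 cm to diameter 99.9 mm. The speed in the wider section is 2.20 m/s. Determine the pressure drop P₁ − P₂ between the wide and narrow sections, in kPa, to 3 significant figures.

ΔP ≈ 61.6 kPa

The volume flow rate is constant, so v₂ = (A₁/A₂)v₁ = (426/78.4)·2.20 = 12.0 m/s.
With no height change, Bernoulli's equation is P₁ + ½ρv₁² = P₂ + ½ρv₂².
P₁ − P₂ = ½·891·(12.0² − 2.20²) = ½·891·138 = 61600 Pa.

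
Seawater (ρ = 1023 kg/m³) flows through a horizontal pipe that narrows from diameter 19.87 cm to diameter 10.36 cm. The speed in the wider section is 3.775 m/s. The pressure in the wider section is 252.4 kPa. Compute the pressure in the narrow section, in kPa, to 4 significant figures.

P₂ = 161.1 kPa

Mass conservation (A₁v₁ = A₂v₂) gives v₂ = 3.775 × 310.1/84.30 = 13.89 m/s.
Bernoulli (h₁ = h₂): P₁ − P₂ = ½ρ(v₂² − v₁²).
P₂ = P₁ − ½ρ(v₂² − v₁²) = 252400 − ½·1023·(13.89² − 3.775²) = 252400 − 91350 = 161100 Pa.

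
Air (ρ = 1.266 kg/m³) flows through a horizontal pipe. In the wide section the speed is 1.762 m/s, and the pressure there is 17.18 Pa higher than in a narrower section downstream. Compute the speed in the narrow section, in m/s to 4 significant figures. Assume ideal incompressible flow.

v₂ ≈ 5.500 m/s

Horizontal Bernoulli: P₁ + ½ρv₁² = P₂ + ½ρv₂², so v₂² = v₁² + 2(P₁ − P₂)/ρ.
v₂ = √(1.762² + 2·17.18/1.266) = √(3.105 + 27.14) = 5.500 m/s.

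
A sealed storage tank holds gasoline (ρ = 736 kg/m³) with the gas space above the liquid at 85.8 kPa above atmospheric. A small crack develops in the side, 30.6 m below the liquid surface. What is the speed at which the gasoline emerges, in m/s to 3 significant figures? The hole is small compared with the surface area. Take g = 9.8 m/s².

v ≈ 28.9 m/s

Take point 1 at the surface (v₁ ≈ 0) and point 2 at the hole (at atmospheric pressure). Bernoulli: P₁ + ρg h = P_atm + ½ρv₂².
With P₁ − P_atm = 85800 Pa, v₂ = √(2gh + 2ΔP/ρ) = √(2·9.8·30.6 + 2·85800/736) = 28.9 m/s.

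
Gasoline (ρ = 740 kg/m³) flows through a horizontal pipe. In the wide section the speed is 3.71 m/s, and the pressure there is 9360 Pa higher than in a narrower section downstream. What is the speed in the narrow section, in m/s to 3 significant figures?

v₂ ≈ 6.25 m/s

Along the level pipe P + ½ρv² is conserved, hence v₂² = v₁² + 2(P₁ − P₂)/ρ.
v₂ = √(3.71² + 2·9360/740) = √(13.8 + 25.3) = 6.25 m/s.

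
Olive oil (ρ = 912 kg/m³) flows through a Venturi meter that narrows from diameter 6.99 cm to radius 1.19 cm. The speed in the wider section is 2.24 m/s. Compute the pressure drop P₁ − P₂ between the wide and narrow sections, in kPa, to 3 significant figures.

Continuity gives A₁v₁ = A₂v₂, so v₂ = (38.4 cm²)/(4.45 cm²) × 2.24 m/s = 19.3 m/s.
The pipe is horizontal, so Bernoulli reduces to P₁ + ½ρv₁² = P₂ + ½ρv₂².
P₁ − P₂ = ½·912·(19.3² − 2.24²) = ½·912·368 = 168000 Pa.

ΔP ≈ 168 kPa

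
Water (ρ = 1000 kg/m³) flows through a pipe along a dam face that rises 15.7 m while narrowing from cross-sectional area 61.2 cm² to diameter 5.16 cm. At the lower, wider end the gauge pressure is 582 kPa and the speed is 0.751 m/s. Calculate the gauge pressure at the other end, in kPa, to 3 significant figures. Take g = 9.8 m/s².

P₂ ≈ 426 kPa

Mass conservation (A₁v₁ = A₂v₂) gives v₂ = 0.751 × 61.2/20.9 = 2.20 m/s.
Energy conservation along the streamline gives P₂ = P₁ − ½ρ(v₂² − v₁²) − ρg(h₂ − h₁).
P₂ = 582000 + ½·1000·(0.751² − 2.20²) − 1000·9.8·(+15.7) = 582000 + (-2130) − (154000) = 426000 Pa.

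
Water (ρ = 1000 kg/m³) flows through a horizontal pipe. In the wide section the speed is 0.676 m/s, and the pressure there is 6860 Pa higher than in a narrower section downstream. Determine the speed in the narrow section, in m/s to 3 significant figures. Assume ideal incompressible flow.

Horizontal Bernoulli: P₁ + ½ρv₁² = P₂ + ½ρv₂², so v₂² = v₁² + 2(P₁ − P₂)/ρ.
v₂ = √(0.676² + 2·6860/1000) = √(0.457 + 13.7) = 3.77 m/s.

3.77 m/s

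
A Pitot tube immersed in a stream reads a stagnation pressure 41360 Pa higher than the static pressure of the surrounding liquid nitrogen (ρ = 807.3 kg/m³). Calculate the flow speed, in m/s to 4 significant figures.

At the stagnation point the flow is brought to rest, so Bernoulli gives P_stag − P_static = ½ρv².
v = √(2ΔP/ρ) = √(2·41360/807.3) = 10.12 m/s.

v ≈ 10.12 m/s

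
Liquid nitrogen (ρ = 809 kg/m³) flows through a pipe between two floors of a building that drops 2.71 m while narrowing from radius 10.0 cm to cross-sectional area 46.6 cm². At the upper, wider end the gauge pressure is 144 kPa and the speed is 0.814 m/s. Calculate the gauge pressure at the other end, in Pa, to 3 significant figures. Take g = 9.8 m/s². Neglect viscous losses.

The volume flow rate is constant, so v₂ = (A₁/A₂)v₁ = (314/46.6)·0.814 = 5.49 m/s.
Energy conservation along the streamline gives P₂ = P₁ − ½ρ(v₂² − v₁²) − ρg(h₂ − h₁).
P₂ = 144000 + ½·809·(0.814² − 5.49²) − 809·9.8·(−2.71) = 144000 + (-11900) − (-21500) = 154000 Pa.

P₂ ≈ 154000 Pa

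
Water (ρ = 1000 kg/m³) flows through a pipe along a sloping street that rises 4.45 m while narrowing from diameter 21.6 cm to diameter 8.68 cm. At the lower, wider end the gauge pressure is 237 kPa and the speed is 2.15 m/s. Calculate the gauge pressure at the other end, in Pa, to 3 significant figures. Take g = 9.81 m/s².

P₂ ≈ 107000 Pa

Continuity gives A₁v₁ = A₂v₂, so v₂ = (366 cm²)/(59.2 cm²) × 2.15 m/s = 13.3 m/s.
Applying Bernoulli between the two ends and solving for P₂: P₂ = P₁ + ½ρ(v₁² − v₂²) − ρgΔh.
P₂ = 237000 + ½·1000·(2.15² − 13.3²) − 1000·9.81·(+4.45) = 237000 + (-86300) − (43700) = 107000 Pa.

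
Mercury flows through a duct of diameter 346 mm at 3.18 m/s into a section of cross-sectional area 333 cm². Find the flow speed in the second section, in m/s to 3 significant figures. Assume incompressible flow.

v₂ = 8.98 m/s

The volume flow rate is constant, so v₂ = (A₁/A₂)v₁ = (940/333)·3.18 = 8.98 m/s.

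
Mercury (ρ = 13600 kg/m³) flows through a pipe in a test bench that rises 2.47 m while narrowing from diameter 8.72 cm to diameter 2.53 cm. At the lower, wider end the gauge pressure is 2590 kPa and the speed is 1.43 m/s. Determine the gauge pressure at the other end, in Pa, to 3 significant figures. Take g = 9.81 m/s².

P₂ ≈ 312000 Pa

The volume flow rate is constant, so v₂ = (A₁/A₂)v₁ = (59.7/5.03)·1.43 = 17.0 m/s.
Bernoulli: P₁ + ½ρv₁² + ρg h₁ = P₂ + ½ρv₂² + ρg h₂, so P₂ = P₁ + ½ρ(v₁² − v₂²) − ρg(h₂ − h₁).
P₂ = 2590000 + ½·13600·(1.43² − 17.0²) − 13600·9.81·(+2.47) = 2590000 + (-1950000) − (330000) = 312000 Pa.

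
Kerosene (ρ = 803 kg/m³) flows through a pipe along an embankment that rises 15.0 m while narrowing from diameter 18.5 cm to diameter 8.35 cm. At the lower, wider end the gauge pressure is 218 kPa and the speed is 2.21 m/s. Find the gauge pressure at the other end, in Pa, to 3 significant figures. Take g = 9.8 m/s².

P₂ ≈ 54700 Pa

By continuity, v₂ = v₁·A₁/A₂ = 2.21·(269/54.8) = 10.8 m/s.
Bernoulli: P₁ + ½ρv₁² + ρg h₁ = P₂ + ½ρv₂² + ρg h₂, so P₂ = P₁ + ½ρ(v₁² − v₂²) − ρg(h₂ − h₁).
P₂ = 218000 + ½·803·(2.21² − 10.8²) − 803·9.8·(+15.0) = 218000 + (-45300) − (118000) = 54700 Pa.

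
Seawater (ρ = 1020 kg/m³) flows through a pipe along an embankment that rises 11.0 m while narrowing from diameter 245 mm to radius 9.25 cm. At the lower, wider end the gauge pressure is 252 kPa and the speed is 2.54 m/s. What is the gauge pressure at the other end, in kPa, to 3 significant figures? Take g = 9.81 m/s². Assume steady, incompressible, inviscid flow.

The volume flow rate is constant, so v₂ = (A₁/A₂)v₁ = (471/269)·2.54 = 4.45 m/s.
Bernoulli: P₁ + ½ρv₁² + ρg h₁ = P₂ + ½ρv₂² + ρg h₂, so P₂ = P₁ + ½ρ(v₁² − v₂²) − ρg(h₂ − h₁).
P₂ = 252000 + ½·1020·(2.54² − 4.45²) − 1020·9.81·(+11.0) = 252000 + (-6830) − (110000) = 135000 Pa.

P₂ = 135 kPa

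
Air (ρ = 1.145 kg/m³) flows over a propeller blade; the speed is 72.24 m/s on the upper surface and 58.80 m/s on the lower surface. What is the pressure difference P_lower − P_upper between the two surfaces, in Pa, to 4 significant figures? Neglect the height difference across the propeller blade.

The pressure is lower where the speed is higher: ΔP = ½ρ(v_up² − v_low²).
ΔP = ½·1.145·(72.24² − 58.80²) = 1008 Pa.

1008 Pa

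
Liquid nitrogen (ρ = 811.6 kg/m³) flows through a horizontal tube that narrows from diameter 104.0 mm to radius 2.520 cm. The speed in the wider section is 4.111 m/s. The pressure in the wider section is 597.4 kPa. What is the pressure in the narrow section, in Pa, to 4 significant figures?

P₂ = 479900 Pa

Mass conservation (A₁v₁ = A₂v₂) gives v₂ = 4.111 × 84.95/19.95 = 17.50 m/s.
Along the horizontal streamline, P + ½ρv² is constant.
P₂ = P₁ − ½ρ(v₂² − v₁²) = 597400 − ½·811.6·(17.50² − 4.111²) = 597400 − 117500 = 479900 Pa.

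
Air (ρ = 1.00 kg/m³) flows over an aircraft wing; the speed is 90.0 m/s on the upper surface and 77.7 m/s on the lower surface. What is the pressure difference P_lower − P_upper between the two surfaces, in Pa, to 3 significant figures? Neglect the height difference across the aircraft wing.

Bernoulli (same height): P_lower − P_upper = ½ρ(v_upper² − v_lower²).
ΔP = ½·1.00·(90.0² − 77.7²) = 1030 Pa.

ΔP ≈ 1030 Pa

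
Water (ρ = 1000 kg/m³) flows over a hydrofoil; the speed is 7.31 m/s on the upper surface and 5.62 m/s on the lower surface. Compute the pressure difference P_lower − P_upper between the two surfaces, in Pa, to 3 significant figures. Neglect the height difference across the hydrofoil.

The pressure is lower where the speed is higher: ΔP = ½ρ(v_up² − v_low²).
ΔP = ½·1000·(7.31² − 5.62²) = 10900 Pa.

ΔP ≈ 10900 Pa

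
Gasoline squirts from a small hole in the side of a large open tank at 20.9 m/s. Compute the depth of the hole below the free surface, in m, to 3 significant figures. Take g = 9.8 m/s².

h ≈ 22.3 m

For a small hole in a large open tank, ½v² = gh, giving h = v²/(2g).
h = 20.9²/(2·9.8) = 437/19.60 = 22.3 m.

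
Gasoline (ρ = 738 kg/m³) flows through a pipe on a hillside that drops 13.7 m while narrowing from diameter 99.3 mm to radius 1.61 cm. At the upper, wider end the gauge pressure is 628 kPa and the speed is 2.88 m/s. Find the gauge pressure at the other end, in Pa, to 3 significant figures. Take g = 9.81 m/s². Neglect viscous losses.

P₂ ≈ 453000 Pa

By continuity, v₂ = v₁·A₁/A₂ = 2.88·(77.4/8.14) = 27.4 m/s.
Applying Bernoulli between the two ends and solving for P₂: P₂ = P₁ + ½ρ(v₁² − v₂²) − ρgΔh.
P₂ = 628000 + ½·738·(2.88² − 27.4²) − 738·9.81·(−13.7) = 628000 + (-274000) − (-99200) = 453000 Pa.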